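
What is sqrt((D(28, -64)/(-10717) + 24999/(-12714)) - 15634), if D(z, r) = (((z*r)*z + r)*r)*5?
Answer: 5*I*sqrt(8366683210191726)/3493742 ≈ 130.9*I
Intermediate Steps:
D(z, r) = 5*r*(r + r*z**2) (D(z, r) = (((r*z)*z + r)*r)*5 = ((r*z**2 + r)*r)*5 = ((r + r*z**2)*r)*5 = (r*(r + r*z**2))*5 = 5*r*(r + r*z**2))
sqrt((D(28, -64)/(-10717) + 24999/(-12714)) - 15634) = sqrt(((5*(-64)**2*(1 + 28**2))/(-10717) + 24999/(-12714)) - 15634) = sqrt(((5*4096*(1 + 784))*(-1/10717) + 24999*(-1/12714)) - 15634) = sqrt(((5*4096*785)*(-1/10717) - 641/326) - 15634) = sqrt((16076800*(-1/10717) - 641/326) - 15634) = sqrt((-16076800/10717 - 641/326) - 15634) = sqrt(-5247906397/3493742 - 15634) = sqrt(-59869068825/3493742) = 5*I*sqrt(8366683210191726)/3493742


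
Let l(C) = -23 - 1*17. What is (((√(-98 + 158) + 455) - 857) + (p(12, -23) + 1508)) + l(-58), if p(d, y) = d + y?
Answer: 1055 + 2*√15 ≈ 1062.7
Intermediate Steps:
l(C) = -40 (l(C) = -23 - 17 = -40)
(((√(-98 + 158) + 455) - 857) + (p(12, -23) + 1508)) + l(-58) = (((√(-98 + 158) + 455) - 857) + ((12 - 23) + 1508)) - 40 = (((√60 + 455) - 857) + (-11 + 1508)) - 40 = (((2*√15 + 455) - 857) + 1497) - 40 = (((455 + 2*√15) - 857) + 1497) - 40 = ((-402 + 2*√15) + 1497) - 40 = (1095 + 2*√15) - 40 = 1055 + 2*√15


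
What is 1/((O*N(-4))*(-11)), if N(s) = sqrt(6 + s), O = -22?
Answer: sqrt(2)/484 ≈ 0.0029219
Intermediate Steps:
1/((O*N(-4))*(-11)) = 1/(-22*sqrt(6 - 4)*(-11)) = 1/(-22*sqrt(2)*(-11)) = 1/(242*sqrt(2)) = sqrt(2)/484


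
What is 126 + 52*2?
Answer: 230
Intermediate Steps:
126 + 52*2 = 126 + 104 = 230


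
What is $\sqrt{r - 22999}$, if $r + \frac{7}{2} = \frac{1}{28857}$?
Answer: $\frac{i \sqrt{76619160457062}}{57714} \approx 151.67 i$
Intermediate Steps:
$r = - \frac{201997}{57714}$ ($r = - \frac{7}{2} + \frac{1}{28857} = - \frac{201997}{57714} \approx -3.5$)
$\sqrt{r - 22999} = \sqrt{- \frac{201997}{57714} - 22999} = \sqrt{- \frac{1327566283}{57714}} = \frac{i \sqrt{76619160457062}}{57714}$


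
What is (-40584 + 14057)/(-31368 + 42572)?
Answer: -26527/11204 ≈ -2.3676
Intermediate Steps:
(-40584 + 14057)/(-31368 + 42572) = -26527/11204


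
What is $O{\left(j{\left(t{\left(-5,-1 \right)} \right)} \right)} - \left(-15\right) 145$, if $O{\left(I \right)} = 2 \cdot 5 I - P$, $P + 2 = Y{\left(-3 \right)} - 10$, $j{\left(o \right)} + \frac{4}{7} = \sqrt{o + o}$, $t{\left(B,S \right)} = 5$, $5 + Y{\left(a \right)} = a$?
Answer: $\frac{15325}{7} + 10 \sqrt{10} \approx 2220.9$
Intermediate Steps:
$Y{\left(a \right)} = -5 + a$
$j{\left(o \right)} = - \frac{4}{7} + \sqrt{2} \sqrt{o}$ ($j{\left(o \right)} = - \frac{4}{7} + \sqrt{o + o} = - \frac{4}{7} + \sqrt{2 o} = - \frac{4}{7} + \sqrt{2} \sqrt{o}$)
$P = -20$ ($P = -2 - 18 = -20$)
$O{\left(I \right)} = 20 + 10 I$ ($O{\left(I \right)} = 2 \cdot 5 I - -20 = 10 I + 20 = 20 + 10 I$)
$O{\left(j{\left(t{\left(-5,-1 \right)} \right)} \right)} - \left(-15\right) 145 = \left(20 + 10 \left(- \frac{4}{7} + \sqrt{2} \sqrt{5}\right)\right) - \left(-15\right) 145 = \left(20 + 10 \left(- \frac{4}{7} + \sqrt{10}\right)\right) - -2175 = \left(20 - \left(\frac{40}{7} - 10 \sqrt{10}\right)\right) + 2175 = \left(\frac{100}{7} + 10 \sqrt{10}\right) + 2175 = \frac{15325}{7} + 10 \sqrt{10}$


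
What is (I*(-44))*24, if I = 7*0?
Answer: 0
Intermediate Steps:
I = 0
(I*(-44))*24 = (0*(-44))*24 = 0*24 = 0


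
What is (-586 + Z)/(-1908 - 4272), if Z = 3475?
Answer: -963/2060 ≈ -0.46748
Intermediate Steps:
(-586 + Z)/(-1908 - 4272) = (-586 + 3475)/(-1908 - 4272) = 2889/(-6180) = 2889*(-1/6180) = -963/2060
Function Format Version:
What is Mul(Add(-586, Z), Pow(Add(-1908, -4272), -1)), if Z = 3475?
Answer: Rational(-963, 2060) ≈ -0.46748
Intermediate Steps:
Mul(Add(-586, Z), Pow(Add(-1908, -4272), -1)) = Mul(Add(-586, 3475), Pow(Add(-1908, -4272), -1)) = Mul(2889, Pow(-6180, -1)) = Mul(2889, Rational(-1, 6180)) = Rational(-963, 2060)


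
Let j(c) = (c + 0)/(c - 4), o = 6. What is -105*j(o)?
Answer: -315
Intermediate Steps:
j(c) = c/(-4 + c)
-105*j(o) = -630/(-4 + 6) = -630/2 = -105*3 = -315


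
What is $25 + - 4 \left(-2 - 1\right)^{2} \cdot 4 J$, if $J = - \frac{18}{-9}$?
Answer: $-263$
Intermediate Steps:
$J = 2$ ($J = \left(-18\right) \left(- \frac{1}{9}\right) = 2$)
$25 + - 4 \left(-2 - 1\right)^{2} \cdot 4 J = 25 + - 4 \left(-2 - 1\right)^{2} \cdot 4 \cdot 2 = 25 + - 4 \left(-3\right)^{2} \cdot 4 \cdot 2 = 25 + \left(-4\right) 9 \cdot 4 \cdot 2 = 25 + \left(-36\right) 4 \cdot 2 = 25 - 288 = -263$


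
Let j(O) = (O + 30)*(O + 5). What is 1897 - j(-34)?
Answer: 1781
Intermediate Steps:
j(O) = (5 + O)*(30 + O) (j(O) = (30 + O)*(5 + O) = (5 + O)*(30 + O))
1897 - j(-34) = 1897 - (150 + (-34)² + 35*(-34)) = 1897 - (150 + 1156 - 1190) = 1897 - 1*116 = 1897 - 116 = 1781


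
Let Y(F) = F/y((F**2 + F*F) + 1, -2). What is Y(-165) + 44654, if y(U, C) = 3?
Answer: 44599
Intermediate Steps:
Y(F) = F/3
Y(-165) + 44654 = (1/3)*(-165) + 44654 = -55 + 44654 = 44599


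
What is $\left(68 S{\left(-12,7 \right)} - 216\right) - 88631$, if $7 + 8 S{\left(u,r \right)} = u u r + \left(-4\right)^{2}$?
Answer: $- \frac{160405}{2} \approx -80203.0$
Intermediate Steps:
$S{\left(u,r \right)} = \frac{9}{8} + \frac{r u^{2}}{8}$ ($S{\left(u,r \right)} = - \frac{7}{8} + \frac{u u r + \left(-4\right)^{2}}{8} = - \frac{7}{8} + \frac{u^{2} r + 16}{8} = - \frac{7}{8} + \frac{r u^{2} + 16}{8} = - \frac{7}{8} + \frac{16 + r u^{2}}{8} = - \frac{7}{8} + \left(2 + \frac{r u^{2}}{8}\right) = \frac{9}{8} + \frac{r u^{2}}{8}$)
$\left(68 S{\left(-12,7 \right)} - 216\right) - 88631 = \left(68 \left(\frac{9}{8} + \frac{1}{8} \cdot 7 \left(-12\right)^{2}\right) - 216\right) - 88631 = \left(68 \left(\frac{9}{8} + \frac{1}{8} \cdot 7 \cdot 144\right) - 216\right) - 88631 = \left(68 \left(\frac{9}{8} + 126\right) - 216\right) - 88631 = \left(68 \cdot \frac{1017}{8} - 216\right) - 88631 = \left(\frac{17289}{2} - 216\right) - 88631 = \frac{16857}{2} - 88631 = - \frac{160405}{2}$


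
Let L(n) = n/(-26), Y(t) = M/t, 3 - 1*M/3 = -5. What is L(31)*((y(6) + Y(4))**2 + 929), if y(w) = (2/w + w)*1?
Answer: -150815/117 ≈ -1289.0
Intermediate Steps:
M = 24 (M = 9 - 3*(-5) = 9 + 15 = 24)
Y(t) = 24/t
y(w) = w + 2/w (y(w) = (w + 2/w)*1 = w + 2/w)
L(n) = -n/26 (L(n) = n*(-1/26) = -n/26)
L(31)*((y(6) + Y(4))**2 + 929) = (-1/26*31)*(((6 + 2/6) + 24/4)**2 + 929) = -31*(((6 + 2*(1/6)) + 24*(1/4))**2 + 929)/26 = -31*(((6 + 1/3) + 6)**2 + 929)/26 = -31*((19/3 + 6)**2 + 929)/26 = -31*((37/3)**2 + 929)/26 = -31*(1369/9 + 929)/26 = -31/26*9730/9 = -150815/117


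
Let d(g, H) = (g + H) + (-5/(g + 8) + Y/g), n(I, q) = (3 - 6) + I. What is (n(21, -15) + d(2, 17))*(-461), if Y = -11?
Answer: -14291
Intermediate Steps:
n(I, q) = -3 + I
d(g, H) = H + g - 11/g - 5/(8 + g) (d(g, H) = (g + H) + (-5/(g + 8) - 11/g) = (H + g) + (-5/(8 + g) - 11/g) = (H + g) + (-11/g - 5/(8 + g)) = H + g - 11/g - 5/(8 + g))
(n(21, -15) + d(2, 17))*(-461) = ((-3 + 21) + (-88 + 2³ - 16*2 + 8*2² + 17*2² + 8*17*2)/(2*(8 + 2)))*(-461) = (18 + (½)*(-88 + 8 - 32 + 8*4 + 17*4 + 272)/10)*(-461) = (18 + (½)*(⅒)*(-88 + 8 - 32 + 32 + 68 + 272))*(-461) = (18 + (½)*(⅒)*260)*(-461) = (18 + 13)*(-461) = 31*(-461) = -14291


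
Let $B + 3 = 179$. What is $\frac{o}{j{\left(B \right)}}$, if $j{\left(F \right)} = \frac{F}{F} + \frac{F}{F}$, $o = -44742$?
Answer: $-22371$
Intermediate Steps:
$B = 176$ ($B = -3 + 179 = 176$)
$j{\left(F \right)} = 2$ ($j{\left(F \right)} = 1 + 1 = 2$)
$\frac{o}{j{\left(B \right)}} = - \frac{44742}{2} = \left(-44742\right) \frac{1}{2} = -22371$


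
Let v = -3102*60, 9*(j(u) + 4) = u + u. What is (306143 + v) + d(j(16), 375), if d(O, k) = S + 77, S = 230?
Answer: 120330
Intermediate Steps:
j(u) = -4 + 2*u/9 (j(u) = -4 + (u + u)/9 = -4 + (2*u)/9 = -4 + 2*u/9)
v = -186120
d(O, k) = 307 (d(O, k) = 230 + 77 = 307)
(306143 + v) + d(j(16), 375) = (306143 - 186120) + 307 = 120023 + 307 = 120330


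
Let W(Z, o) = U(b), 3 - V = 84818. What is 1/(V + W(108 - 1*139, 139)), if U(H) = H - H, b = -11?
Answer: -1/84815 ≈ -1.1790e-5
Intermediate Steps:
V = -84815 (V = 3 - 1*84818 = 3 - 84818 = -84815)
U(H) = 0
W(Z, o) = 0
1/(V + W(108 - 1*139, 139)) = 1/(-84815 + 0) = 1/(-84815) = -1/84815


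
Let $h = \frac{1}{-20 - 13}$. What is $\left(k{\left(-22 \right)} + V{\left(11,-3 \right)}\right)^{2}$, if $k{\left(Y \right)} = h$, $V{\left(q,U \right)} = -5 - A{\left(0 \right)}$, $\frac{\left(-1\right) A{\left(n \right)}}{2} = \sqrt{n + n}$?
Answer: $\frac{27556}{1089} \approx 25.304$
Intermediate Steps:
$A{\left(n \right)} = - 2 \sqrt{2} \sqrt{n}$ ($A{\left(n \right)} = - 2 \sqrt{n + n} = - 2 \sqrt{2 n} = - 2 \sqrt{2} \sqrt{n}$)
$h = - \frac{1}{33}$ ($h = \frac{1}{-33} = - \frac{1}{33} \approx -0.030303$)
$V{\left(q,U \right)} = -5$ ($V{\left(q,U \right)} = -5 - - 2 \sqrt{2} \sqrt{0} = -5 - \left(-2\right) \sqrt{2} \cdot 0 = -5 - 0 = -5 + 0 = -5$)
$k{\left(Y \right)} = - \frac{1}{33}$
$\left(k{\left(-22 \right)} + V{\left(11,-3 \right)}\right)^{2} = \left(- \frac{1}{33} - 5\right)^{2} = \left(- \frac{166}{33}\right)^{2} = \frac{27556}{1089}$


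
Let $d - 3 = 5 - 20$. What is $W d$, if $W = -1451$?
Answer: $17412$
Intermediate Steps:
$d = -12$ ($d = 3 + \left(5 - 20\right) = 3 - 15 = -12$)
$W d = \left(-1451\right) \left(-12\right) = 17412$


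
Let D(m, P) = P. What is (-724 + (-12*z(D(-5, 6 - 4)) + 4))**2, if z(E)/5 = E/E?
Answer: 608400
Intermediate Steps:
z(E) = 5 (z(E) = 5*(E/E) = 5*1 = 5)
(-724 + (-12*z(D(-5, 6 - 4)) + 4))**2 = (-724 + (-12*5 + 4))**2 = (-724 + (-60 + 4))**2 = (-724 - 56)**2 = (-780)**2 = 608400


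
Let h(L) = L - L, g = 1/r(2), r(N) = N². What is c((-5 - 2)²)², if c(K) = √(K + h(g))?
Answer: 49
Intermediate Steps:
g = ¼ (g = 1/(2²) = 1/4 = ¼ ≈ 0.25000)
h(L) = 0
c(K) = √K (c(K) = √(K + 0) = √K)
c((-5 - 2)²)² = (√((-5 - 2)²))² = (√((-7)²))² = (√49)² = 7² = 49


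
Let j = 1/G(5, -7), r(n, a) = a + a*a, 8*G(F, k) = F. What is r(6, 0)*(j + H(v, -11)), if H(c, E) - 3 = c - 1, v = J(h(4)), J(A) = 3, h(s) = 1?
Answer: 0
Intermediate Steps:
G(F, k) = F/8
r(n, a) = a + a²
v = 3
H(c, E) = 2 + c (H(c, E) = 3 + (c - 1) = 3 + (-1 + c) = 2 + c)
j = 8/5 (j = 1/((⅛)*5) = 1/(5/8) = 8/5 ≈ 1.6000)
r(6, 0)*(j + H(v, -11)) = (0*(1 + 0))*(8/5 + (2 + 3)) = (0*1)*(8/5 + 5) = 0*(33/5) = 0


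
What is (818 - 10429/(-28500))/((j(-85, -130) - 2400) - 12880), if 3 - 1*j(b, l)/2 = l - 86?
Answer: -23323429/422997000 ≈ -0.055139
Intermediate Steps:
j(b, l) = 178 - 2*l (j(b, l) = 6 - 2*(l - 86) = 6 - 2*(-86 + l) = 6 + (172 - 2*l) = 178 - 2*l)
(818 - 10429/(-28500))/((j(-85, -130) - 2400) - 12880) = (818 - 10429/(-28500))/(((178 - 2*(-130)) - 2400) - 12880) = (818 - 10429*(-1/28500))/(((178 + 260) - 2400) - 12880) = (818 + 10429/28500)/((438 - 2400) - 12880) = 23323429/(28500*(-1962 - 12880)) = (23323429/28500)/(-14842) = (23323429/28500)*(-1/14842) = -23323429/422997000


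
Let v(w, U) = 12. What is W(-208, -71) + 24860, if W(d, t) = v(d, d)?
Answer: 24872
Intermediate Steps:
W(d, t) = 12
W(-208, -71) + 24860 = 12 + 24860 = 24872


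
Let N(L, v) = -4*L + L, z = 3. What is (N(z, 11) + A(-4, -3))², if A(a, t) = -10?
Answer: 361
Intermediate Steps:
N(L, v) = -3*L
(N(z, 11) + A(-4, -3))² = (-3*3 - 10)² = (-9 - 10)² = (-19)² = 361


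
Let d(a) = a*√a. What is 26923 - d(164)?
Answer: 26923 - 328*√41 ≈ 24823.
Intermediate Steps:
d(a) = a^(3/2)
26923 - d(164) = 26923 - 164^(3/2) = 26923 - 328*√41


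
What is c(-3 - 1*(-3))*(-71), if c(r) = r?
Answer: 0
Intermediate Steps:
c(-3 - 1*(-3))*(-71) = (-3 - 1*(-3))*(-71) = (-3 + 3)*(-71) = 0*(-71) = 0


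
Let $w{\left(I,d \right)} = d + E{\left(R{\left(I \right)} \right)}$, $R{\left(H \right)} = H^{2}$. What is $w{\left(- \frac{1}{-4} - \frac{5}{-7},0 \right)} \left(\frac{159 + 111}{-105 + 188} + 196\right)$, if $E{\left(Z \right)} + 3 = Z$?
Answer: $- \frac{13420587}{32536} \approx -412.48$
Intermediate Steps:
$E{\left(Z \right)} = -3 + Z$
$w{\left(I,d \right)} = -3 + d + I^{2}$ ($w{\left(I,d \right)} = d + \left(-3 + I^{2}\right) = -3 + d + I^{2}$)
$w{\left(- \frac{1}{-4} - \frac{5}{-7},0 \right)} \left(\frac{159 + 111}{-105 + 188} + 196\right) = \left(-3 + 0 + \left(- \frac{1}{-4} - \frac{5}{-7}\right)^{2}\right) \left(\frac{159 + 111}{-105 + 188} + 196\right) = \left(-3 + 0 + \left(\left(-1\right) \left(- \frac{1}{4}\right) - - \frac{5}{7}\right)^{2}\right) \left(\frac{270}{83} + 196\right) = \left(-3 + 0 + \left(\frac{1}{4} + \frac{5}{7}\right)^{2}\right) \left(270 \cdot \frac{1}{83} + 196\right) = \left(-3 + 0 + \left(\frac{27}{28}\right)^{2}\right) \left(\frac{270}{83} + 196\right) = \left(-3 + 0 + \frac{729}{784}\right) \frac{16538}{83} = \left(- \frac{1623}{784}\right) \frac{16538}{83} = - \frac{13420587}{32536}$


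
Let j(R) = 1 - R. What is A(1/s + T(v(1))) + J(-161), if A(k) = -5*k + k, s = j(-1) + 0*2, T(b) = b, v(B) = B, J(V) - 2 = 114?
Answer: 110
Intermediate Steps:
J(V) = 116 (J(V) = 2 + 114 = 116)
s = 2 (s = (1 - 1*(-1)) + 0*2 = (1 + 1) + 0 = 2 + 0 = 2)
A(k) = -4*k
A(1/s + T(v(1))) + J(-161) = -4*(1/2 + 1) + 116 = -4*(½ + 1) + 116 = -4*3/2 + 116 = -6 + 116 = 110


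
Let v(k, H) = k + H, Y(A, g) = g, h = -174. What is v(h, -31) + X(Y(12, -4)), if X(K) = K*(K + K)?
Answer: -173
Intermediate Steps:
X(K) = 2*K**2 (X(K) = K*(2*K) = 2*K**2)
v(k, H) = H + k
v(h, -31) + X(Y(12, -4)) = (-31 - 174) + 2*(-4)**2 = -205 + 2*16 = -205 + 32 = -173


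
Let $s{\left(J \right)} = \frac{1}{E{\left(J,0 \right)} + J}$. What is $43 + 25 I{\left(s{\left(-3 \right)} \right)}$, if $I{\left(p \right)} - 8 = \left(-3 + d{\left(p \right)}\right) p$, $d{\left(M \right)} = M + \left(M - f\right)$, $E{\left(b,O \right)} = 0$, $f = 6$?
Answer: $\frac{2912}{9} \approx 323.56$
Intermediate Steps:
$d{\left(M \right)} = -6 + 2 M$ ($d{\left(M \right)} = M + \left(M - 6\right) = M + \left(-6 + M\right) = -6 + 2 M$)
$s{\left(J \right)} = \frac{1}{J}$ ($s{\left(J \right)} = \frac{1}{0 + J} = \frac{1}{J}$)
$I{\left(p \right)} = 8 + p \left(-9 + 2 p\right)$ ($I{\left(p \right)} = 8 + \left(-3 + \left(-6 + 2 p\right)\right) p = 8 + \left(-9 + 2 p\right) p = 8 + p \left(-9 + 2 p\right)$)
$43 + 25 I{\left(s{\left(-3 \right)} \right)} = 43 + 25 \left(8 - \frac{9}{-3} + 2 \left(\frac{1}{-3}\right)^{2}\right) = 43 + 25 \left(8 - -3 + 2 \left(- \frac{1}{3}\right)^{2}\right) = 43 + 25 \left(8 + 3 + 2 \cdot \frac{1}{9}\right) = 43 + 25 \left(8 + 3 + \frac{2}{9}\right) = 43 + 25 \cdot \frac{101}{9} = 43 + \frac{2525}{9} = \frac{2912}{9}$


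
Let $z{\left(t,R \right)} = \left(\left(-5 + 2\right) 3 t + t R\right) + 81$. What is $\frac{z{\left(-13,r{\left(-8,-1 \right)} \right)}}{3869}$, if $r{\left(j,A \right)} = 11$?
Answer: $\frac{55}{3869} \approx 0.014216$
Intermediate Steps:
$z{\left(t,R \right)} = 81 - 9 t + R t$ ($z{\left(t,R \right)} = \left(\left(-3\right) 3 t + R t\right) + 81 = \left(- 9 t + R t\right) + 81 = 81 - 9 t + R t$)
$\frac{z{\left(-13,r{\left(-8,-1 \right)} \right)}}{3869} = \frac{81 - -117 + 11 \left(-13\right)}{3869} = \left(81 + 117 - 143\right) \frac{1}{3869} = 55 \cdot \frac{1}{3869} = \frac{55}{3869}$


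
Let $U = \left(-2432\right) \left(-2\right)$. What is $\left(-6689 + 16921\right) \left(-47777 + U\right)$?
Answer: $-439085816$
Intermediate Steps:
$U = 4864$
$\left(-6689 + 16921\right) \left(-47777 + U\right) = \left(-6689 + 16921\right) \left(-47777 + 4864\right) = 10232 \left(-42913\right) = -439085816$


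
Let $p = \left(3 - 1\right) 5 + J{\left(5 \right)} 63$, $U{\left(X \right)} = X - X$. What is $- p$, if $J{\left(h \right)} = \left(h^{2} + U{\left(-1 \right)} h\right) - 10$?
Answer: $-955$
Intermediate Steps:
$U{\left(X \right)} = 0$
$J{\left(h \right)} = -10 + h^{2}$ ($J{\left(h \right)} = \left(h^{2} + 0 h\right) - 10 = \left(h^{2} + 0\right) - 10 = h^{2} - 10 = -10 + h^{2}$)
$p = 955$ ($p = \left(3 - 1\right) 5 + \left(-10 + 5^{2}\right) 63 = 2 \cdot 5 + \left(-10 + 25\right) 63 = 10 + 15 \cdot 63 = 10 + 945 = 955$)
$- p = \left(-1\right) 955 = -955$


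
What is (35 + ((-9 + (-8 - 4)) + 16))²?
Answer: 900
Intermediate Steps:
(35 + ((-9 + (-8 - 4)) + 16))² = (35 + ((-9 - 12) + 16))² = (35 + (-21 + 16))² = (35 - 5)² = 30² = 900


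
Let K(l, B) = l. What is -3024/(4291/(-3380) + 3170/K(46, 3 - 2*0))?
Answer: -78361920/1752869 ≈ -44.705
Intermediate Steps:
-3024/(4291/(-3380) + 3170/K(46, 3 - 2*0)) = -3024/(4291/(-3380) + 3170/46) = -3024/(4291*(-1/3380) + 3170*(1/46)) = -3024/(-4291/3380 + 1585/23) = -3024/5258607/77740 = -3024*77740/5258607 = -78361920/1752869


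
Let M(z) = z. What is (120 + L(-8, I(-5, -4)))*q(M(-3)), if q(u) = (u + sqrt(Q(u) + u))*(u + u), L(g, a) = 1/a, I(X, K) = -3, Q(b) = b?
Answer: 2154 - 718*I*sqrt(6) ≈ 2154.0 - 1758.7*I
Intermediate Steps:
q(u) = 2*u*(u + sqrt(2)*sqrt(u)) (q(u) = (u + sqrt(u + u))*(u + u) = (u + sqrt(2*u))*(2*u) = (u + sqrt(2)*sqrt(u))*(2*u) = 2*u*(u + sqrt(2)*sqrt(u)))
(120 + L(-8, I(-5, -4)))*q(M(-3)) = (120 + 1/(-3))*(2*(-3)*(-3 + sqrt(2)*sqrt(-3))) = (120 - 1/3)*(2*(-3)*(-3 + sqrt(2)*(I*sqrt(3)))) = 359*(2*(-3)*(-3 + I*sqrt(6)))/3 = 359*(18 - 6*I*sqrt(6))/3 = 2154 - 718*I*sqrt(6)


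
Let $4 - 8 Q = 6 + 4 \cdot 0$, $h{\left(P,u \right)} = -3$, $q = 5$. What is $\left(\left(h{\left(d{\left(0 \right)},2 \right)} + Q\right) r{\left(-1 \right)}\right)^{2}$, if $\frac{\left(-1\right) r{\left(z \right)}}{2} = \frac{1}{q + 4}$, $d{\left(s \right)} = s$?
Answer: $\frac{169}{324} \approx 0.5216$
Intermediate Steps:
$r{\left(z \right)} = - \frac{2}{9}$ ($r{\left(z \right)} = - \frac{2}{5 + 4} = - \frac{2}{9}$)
$Q = - \frac{1}{4}$ ($Q = \frac{1}{2} - \frac{6 + 4 \cdot 0}{8} = \frac{1}{2} - \frac{6 + 0}{8} = \frac{1}{2} - \frac{3}{4} = - \frac{1}{4} \approx -0.25$)
$\left(\left(h{\left(d{\left(0 \right)},2 \right)} + Q\right) r{\left(-1 \right)}\right)^{2} = \left(\left(-3 - \frac{1}{4}\right) \left(- \frac{2}{9}\right)\right)^{2} = \left(\left(- \frac{13}{4}\right) \left(- \frac{2}{9}\right)\right)^{2} = \left(\frac{13}{18}\right)^{2} = \frac{169}{324}$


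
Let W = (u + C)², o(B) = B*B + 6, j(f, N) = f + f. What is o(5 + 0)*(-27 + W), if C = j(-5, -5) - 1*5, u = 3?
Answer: 3627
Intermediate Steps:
j(f, N) = 2*f
o(B) = 6 + B² (o(B) = B² + 6 = 6 + B²)
C = -15 (C = 2*(-5) - 1*5 = -10 - 5 = -15)
W = 144 (W = (3 - 15)² = (-12)² = 144)
o(5 + 0)*(-27 + W) = (6 + (5 + 0)²)*(-27 + 144) = (6 + 5²)*117 = (6 + 25)*117 = 31*117 = 3627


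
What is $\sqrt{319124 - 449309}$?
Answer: $3 i \sqrt{14465} \approx 360.81 i$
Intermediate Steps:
$\sqrt{319124 - 449309} = \sqrt{-130185} = 3 i \sqrt{14465}$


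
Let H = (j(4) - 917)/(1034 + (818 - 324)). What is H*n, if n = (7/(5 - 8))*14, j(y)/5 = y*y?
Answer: 13671/764 ≈ 17.894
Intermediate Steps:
j(y) = 5*y² (j(y) = 5*(y*y) = 5*y²)
H = -837/1528 (H = (5*4² - 917)/(1034 + (818 - 324)) = (5*16 - 917)/(1034 + 494) = (80 - 917)/1528 = -837*1/1528 = -837/1528 ≈ -0.54778)
n = -98/3 (n = (7/(-3))*14 = (7*(-⅓))*14 = -7/3*14 = -98/3 ≈ -32.667)
H*n = -837/1528*(-98/3) = 13671/764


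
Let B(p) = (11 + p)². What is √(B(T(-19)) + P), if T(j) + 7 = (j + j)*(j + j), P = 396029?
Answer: √2492733 ≈ 1578.8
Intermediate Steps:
T(j) = -7 + 4*j² (T(j) = -7 + (j + j)*(j + j) = -7 + (2*j)*(2*j) = -7 + 4*j²)
√(B(T(-19)) + P) = √((11 + (-7 + 4*(-19)²))² + 396029) = √((11 + (-7 + 4*361))² + 396029) = √((11 + (-7 + 1444))² + 396029) = √((11 + 1437)² + 396029) = √(1448² + 396029) = √(2096704 + 396029) = √2492733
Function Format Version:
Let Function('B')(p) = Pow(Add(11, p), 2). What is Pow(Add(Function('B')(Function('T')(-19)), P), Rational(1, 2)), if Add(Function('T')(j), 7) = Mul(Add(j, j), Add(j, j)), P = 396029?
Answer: Pow(2492733, Rational(1, 2)) ≈ 1578.8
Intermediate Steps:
Function('T')(j) = Add(-7, Mul(4, Pow(j, 2))) (Function('T')(j) = Add(-7, Mul(Add(j, j), Add(j, j))) = Add(-7, Mul(Mul(2, j), Mul(2, j))) = Add(-7, Mul(4, Pow(j, 2))))
Pow(Add(Function('B')(Function('T')(-19)), P), Rational(1, 2)) = Pow(Add(Pow(Add(11, Add(-7, Mul(4, Pow(-19, 2)))), 2), 396029), Rational(1, 2)) = Pow(Add(Pow(Add(11, Add(-7, Mul(4, 361))), 2), 396029), Rational(1, 2)) = Pow(Add(Pow(Add(11, Add(-7, 1444)), 2), 396029), Rational(1, 2)) = Pow(Add(Pow(Add(11, 1437), 2), 396029), Rational(1, 2)) = Pow(Add(Pow(1448, 2), 396029), Rational(1, 2)) = Pow(Add(2096704, 396029), Rational(1, 2)) = Pow(2492733, Rational(1, 2))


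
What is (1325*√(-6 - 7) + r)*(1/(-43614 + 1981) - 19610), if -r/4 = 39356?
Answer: 128524594974544/41633 - 1081760648575*I*√13/41633 ≈ 3.0871e+9 - 9.3684e+7*I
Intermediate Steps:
r = -157424 (r = -4*39356 = -157424)
(1325*√(-6 - 7) + r)*(1/(-43614 + 1981) - 19610) = (1325*√(-6 - 7) - 157424)*(1/(-43614 + 1981) - 19610) = (1325*√(-13) - 157424)*(1/(-41633) - 19610) = (1325*(I*√13) - 157424)*(-1/41633 - 19610) = (1325*I*√13 - 157424)*(-816423131/41633) = (-157424 + 1325*I*√13)*(-816423131/41633) = 128524594974544/41633 - 1081760648575*I*√13/41633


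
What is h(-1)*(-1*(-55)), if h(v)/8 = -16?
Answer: -7040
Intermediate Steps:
h(v) = -128 (h(v) = 8*(-16) = -128)
h(-1)*(-1*(-55)) = -(-128)*(-55) = -128*55 = -7040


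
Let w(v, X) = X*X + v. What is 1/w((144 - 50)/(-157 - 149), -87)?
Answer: 153/1158010 ≈ 0.00013212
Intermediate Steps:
w(v, X) = v + X**2 (w(v, X) = X**2 + v = v + X**2)
1/w((144 - 50)/(-157 - 149), -87) = 1/((144 - 50)/(-157 - 149) + (-87)**2) = 1/(94/(-306) + 7569) = 1/(94*(-1/306) + 7569) = 1/(-47/153 + 7569) = 1/(1158010/153) = 153/1158010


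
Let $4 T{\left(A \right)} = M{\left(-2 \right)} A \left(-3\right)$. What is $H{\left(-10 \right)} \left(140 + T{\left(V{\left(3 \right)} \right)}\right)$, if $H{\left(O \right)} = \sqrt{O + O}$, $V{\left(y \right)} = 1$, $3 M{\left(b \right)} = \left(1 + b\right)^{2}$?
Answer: $\frac{559 i \sqrt{5}}{2} \approx 624.98 i$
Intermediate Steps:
$M{\left(b \right)} = \frac{\left(1 + b\right)^{2}}{3}$
$T{\left(A \right)} = - \frac{A}{4}$ ($T{\left(A \right)} = \frac{\frac{\left(1 - 2\right)^{2}}{3} A \left(-3\right)}{4} = \frac{\frac{\left(-1\right)^{2}}{3} A \left(-3\right)}{4} = \frac{\frac{1}{3} \cdot 1 A \left(-3\right)}{4} = \frac{\frac{A}{3} \left(-3\right)}{4} = \frac{\left(-1\right) A}{4} = - \frac{A}{4}$)
$H{\left(O \right)} = \sqrt{2} \sqrt{O}$ ($H{\left(O \right)} = \sqrt{2 O} = \sqrt{2} \sqrt{O}$)
$H{\left(-10 \right)} \left(140 + T{\left(V{\left(3 \right)} \right)}\right) = \sqrt{2} \sqrt{-10} \left(140 - \frac{1}{4}\right) = \sqrt{2} i \sqrt{10} \left(140 - \frac{1}{4}\right) = 2 i \sqrt{5} \cdot \frac{559}{4} = \frac{559 i \sqrt{5}}{2}$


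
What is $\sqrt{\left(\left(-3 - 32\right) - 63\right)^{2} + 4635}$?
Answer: $\sqrt{14239} \approx 119.33$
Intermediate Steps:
$\sqrt{\left(\left(-3 - 32\right) - 63\right)^{2} + 4635} = \sqrt{\left(-35 - 63\right)^{2} + 4635} = \sqrt{\left(-98\right)^{2} + 4635} = \sqrt{9604 + 4635} = \sqrt{14239}$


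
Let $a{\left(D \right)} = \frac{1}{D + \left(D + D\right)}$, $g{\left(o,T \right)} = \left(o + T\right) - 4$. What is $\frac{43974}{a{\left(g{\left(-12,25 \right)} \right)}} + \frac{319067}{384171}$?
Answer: $\frac{456125779025}{384171} \approx 1.1873 \cdot 10^{6}$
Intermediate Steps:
$g{\left(o,T \right)} = -4 + T + o$ ($g{\left(o,T \right)} = \left(T + o\right) - 4 = -4 + T + o$)
$a{\left(D \right)} = \frac{1}{3 D}$ ($a{\left(D \right)} = \frac{1}{D + 2 D} = \frac{1}{3 D}$)
$\frac{43974}{a{\left(g{\left(-12,25 \right)} \right)}} + \frac{319067}{384171} = \frac{43974}{\frac{1}{3} \frac{1}{-4 + 25 - 12}} + \frac{319067}{384171} = \frac{43974}{\frac{1}{3} \cdot \frac{1}{9}} + 319067 \cdot \frac{1}{384171} = \frac{43974}{\frac{1}{3} \cdot \frac{1}{9}} + \frac{319067}{384171} = 43974 \frac{1}{\frac{1}{27}} + \frac{319067}{384171} = 43974 \cdot 27 + \frac{319067}{384171} = 1187298 + \frac{319067}{384171} = \frac{456125779025}{384171}$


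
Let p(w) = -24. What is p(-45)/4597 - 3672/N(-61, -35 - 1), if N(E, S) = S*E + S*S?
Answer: -471222/445909 ≈ -1.0568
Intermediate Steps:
N(E, S) = S² + E*S (N(E, S) = E*S + S² = S² + E*S)
p(-45)/4597 - 3672/N(-61, -35 - 1) = -24/4597 - 3672*1/((-61 + (-35 - 1))*(-35 - 1)) = -24*1/4597 - 3672*(-1/(36*(-61 - 36))) = -24/4597 - 3672/((-36*(-97))) = -24/4597 - 3672/3492 = -24/4597 - 3672*1/3492 = -24/4597 - 102/97 = -471222/445909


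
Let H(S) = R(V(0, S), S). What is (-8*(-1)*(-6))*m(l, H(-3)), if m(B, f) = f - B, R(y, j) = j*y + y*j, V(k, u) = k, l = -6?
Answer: -288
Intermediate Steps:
R(y, j) = 2*j*y (R(y, j) = j*y + j*y = 2*j*y)
H(S) = 0 (H(S) = 2*S*0 = 0)
(-8*(-1)*(-6))*m(l, H(-3)) = (-8*(-1)*(-6))*(0 - 1*(-6)) = (8*(-6))*(0 + 6) = -48*6 = -288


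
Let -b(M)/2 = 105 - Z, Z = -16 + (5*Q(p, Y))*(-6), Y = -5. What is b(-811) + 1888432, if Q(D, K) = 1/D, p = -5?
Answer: 1888202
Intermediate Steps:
Z = -10 (Z = -16 + (5/(-5))*(-6) = -16 + (5*(-⅕))*(-6) = -16 - 1*(-6) = -16 + 6 = -10)
b(M) = -230 (b(M) = -2*(105 - 1*(-10)) = -2*(105 + 10) = -2*115 = -230)
b(-811) + 1888432 = -230 + 1888432 = 1888202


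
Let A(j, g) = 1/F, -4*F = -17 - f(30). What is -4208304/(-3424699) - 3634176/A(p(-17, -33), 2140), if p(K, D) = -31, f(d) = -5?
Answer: -37337872530768/3424699 ≈ -1.0903e+7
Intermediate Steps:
F = 3 (F = -(-17 - 1*(-5))/4 = -(-17 + 5)/4 = -1/4*(-12) = 3)
A(j, g) = 1/3
-4208304/(-3424699) - 3634176/A(p(-17, -33), 2140) = -4208304/(-3424699) - 3634176/1/3 = -4208304*(-1/3424699) - 3634176*3 = 4208304/3424699 - 10902528 = -37337872530768/3424699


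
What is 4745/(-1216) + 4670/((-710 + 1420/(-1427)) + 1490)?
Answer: 70720041/33793856 ≈ 2.0927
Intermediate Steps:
4745/(-1216) + 4670/((-710 + 1420/(-1427)) + 1490) = 4745*(-1/1216) + 4670/((-710 + 1420*(-1/1427)) + 1490) = -4745/1216 + 4670/((-710 - 1420/1427) + 1490) = -4745/1216 + 4670/(-1014590/1427 + 1490) = -4745/1216 + 4670/(1111640/1427) = -4745/1216 + 4670*(1427/1111640) = -4745/1216 + 666409/111164 = 70720041/33793856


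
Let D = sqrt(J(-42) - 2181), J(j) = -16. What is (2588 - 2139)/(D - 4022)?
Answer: -1805878/16178681 - 5837*I*sqrt(13)/16178681 ≈ -0.11162 - 0.0013008*I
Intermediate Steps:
D = 13*I*sqrt(13) (D = sqrt(-16 - 2181) = sqrt(-2197) = 13*I*sqrt(13) ≈ 46.872*I)
(2588 - 2139)/(D - 4022) = (2588 - 2139)/(13*I*sqrt(13) - 4022) = 449/(-4022 + 13*I*sqrt(13))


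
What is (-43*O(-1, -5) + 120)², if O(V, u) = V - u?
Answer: 2704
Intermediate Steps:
(-43*O(-1, -5) + 120)² = (-43*(-1 - 1*(-5)) + 120)² = (-43*(-1 + 5) + 120)² = (-43*4 + 120)² = (-172 + 120)² = (-52)² = 2704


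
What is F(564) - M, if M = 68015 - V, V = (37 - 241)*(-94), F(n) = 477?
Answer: -48362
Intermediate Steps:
V = 19176 (V = -204*(-94) = 19176)
M = 48839 (M = 68015 - 1*19176 = 68015 - 19176 = 48839)
F(564) - M = 477 - 1*48839 = 477 - 48839 = -48362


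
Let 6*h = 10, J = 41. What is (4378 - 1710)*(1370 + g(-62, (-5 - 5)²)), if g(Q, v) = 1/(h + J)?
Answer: 116967121/32 ≈ 3.6552e+6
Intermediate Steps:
h = 5/3 (h = (⅙)*10 = 5/3 ≈ 1.6667)
g(Q, v) = 3/128 (g(Q, v) = 1/(5/3 + 41) = 1/(128/3) = 3/128)
(4378 - 1710)*(1370 + g(-62, (-5 - 5)²)) = (4378 - 1710)*(1370 + 3/128) = 2668*(175363/128) = 116967121/32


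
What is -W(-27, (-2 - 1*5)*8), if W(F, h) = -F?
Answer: -27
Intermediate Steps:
-W(-27, (-2 - 1*5)*8) = -(-1)*(-27) = -1*27 = -27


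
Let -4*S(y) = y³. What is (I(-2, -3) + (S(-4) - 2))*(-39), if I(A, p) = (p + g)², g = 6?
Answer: -897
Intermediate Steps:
S(y) = -y³/4
I(A, p) = (6 + p)² (I(A, p) = (p + 6)² = (6 + p)²)
(I(-2, -3) + (S(-4) - 2))*(-39) = ((6 - 3)² + (-¼*(-4)³ - 2))*(-39) = (3² + (-¼*(-64) - 2))*(-39) = (9 + (16 - 2))*(-39) = (9 + 14)*(-39) = 23*(-39) = -897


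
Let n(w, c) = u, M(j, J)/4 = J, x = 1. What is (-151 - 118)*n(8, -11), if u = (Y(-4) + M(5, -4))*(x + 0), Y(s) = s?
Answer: 5380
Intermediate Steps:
M(j, J) = 4*J
u = -20 (u = (-4 + 4*(-4))*(1 + 0) = (-4 - 16)*1 = -20*1 = -20)
n(w, c) = -20
(-151 - 118)*n(8, -11) = (-151 - 118)*(-20) = -269*(-20) = 5380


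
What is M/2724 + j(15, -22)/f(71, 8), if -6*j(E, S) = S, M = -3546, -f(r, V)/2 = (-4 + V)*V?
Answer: -59233/43584 ≈ -1.3591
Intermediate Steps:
f(r, V) = -2*V*(-4 + V) (f(r, V) = -2*(-4 + V)*V = -2*V*(-4 + V))
j(E, S) = -S/6
M/2724 + j(15, -22)/f(71, 8) = -3546/2724 + (-⅙*(-22))/((2*8*(4 - 1*8))) = -3546*1/2724 + 11/(3*((2*8*(4 - 8)))) = -591/454 + 11/(3*((2*8*(-4)))) = -591/454 + (11/3)/(-64) = -591/454 + (11/3)*(-1/64) = -591/454 - 11/192 = -59233/43584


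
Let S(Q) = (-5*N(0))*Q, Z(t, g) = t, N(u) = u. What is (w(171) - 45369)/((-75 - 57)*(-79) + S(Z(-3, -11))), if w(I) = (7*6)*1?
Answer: -15109/3476 ≈ -4.3467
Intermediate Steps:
w(I) = 42 (w(I) = 42*1 = 42)
S(Q) = 0 (S(Q) = (-5*0)*Q = 0*Q = 0)
(w(171) - 45369)/((-75 - 57)*(-79) + S(Z(-3, -11))) = (42 - 45369)/((-75 - 57)*(-79) + 0) = -45327/(-132*(-79) + 0) = -45327/(10428 + 0) = -45327/10428 = -45327*1/10428 = -15109/3476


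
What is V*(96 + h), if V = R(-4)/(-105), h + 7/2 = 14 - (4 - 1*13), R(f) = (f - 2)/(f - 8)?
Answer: -11/20 ≈ -0.55000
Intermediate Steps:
R(f) = (-2 + f)/(-8 + f)
h = 39/2 (h = -7/2 + (14 - (4 - 1*13)) = -7/2 + (14 - (4 - 13)) = -7/2 + (14 - 1*(-9)) = -7/2 + (14 + 9) = -7/2 + 23 = 39/2 ≈ 19.500)
V = -1/210 (V = ((-2 - 4)/(-8 - 4))/(-105) = (-6/(-12))*(-1/105) = -1/12*(-6)*(-1/105) = (½)*(-1/105) = -1/210 ≈ -0.0047619)
V*(96 + h) = -(96 + 39/2)/210 = -1/210*231/2 = -11/20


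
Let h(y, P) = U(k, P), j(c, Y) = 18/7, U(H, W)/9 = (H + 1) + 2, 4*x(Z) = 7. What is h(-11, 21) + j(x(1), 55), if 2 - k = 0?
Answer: 333/7 ≈ 47.571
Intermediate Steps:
x(Z) = 7/4 (x(Z) = (¼)*7 = 7/4)
k = 2 (k = 2 - 1*0 = 2 + 0 = 2)
U(H, W) = 27 + 9*H (U(H, W) = 9*((H + 1) + 2) = 9*((1 + H) + 2) = 9*(3 + H) = 27 + 9*H)
j(c, Y) = 18/7 (j(c, Y) = 18*(⅐) = 18/7)
h(y, P) = 45 (h(y, P) = 27 + 9*2 = 27 + 18 = 45)
h(-11, 21) + j(x(1), 55) = 45 + 18/7 = 333/7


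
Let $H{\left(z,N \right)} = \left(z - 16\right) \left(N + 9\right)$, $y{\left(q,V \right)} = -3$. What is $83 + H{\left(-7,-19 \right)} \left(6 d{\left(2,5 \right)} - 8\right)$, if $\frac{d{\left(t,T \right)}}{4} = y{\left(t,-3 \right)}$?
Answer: $-18317$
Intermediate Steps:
$d{\left(t,T \right)} = -12$ ($d{\left(t,T \right)} = 4 \left(-3\right) = -12$)
$H{\left(z,N \right)} = \left(-16 + z\right) \left(9 + N\right)$
$83 + H{\left(-7,-19 \right)} \left(6 d{\left(2,5 \right)} - 8\right) = 83 + \left(-144 - -304 + 9 \left(-7\right) - -133\right) \left(6 \left(-12\right) - 8\right) = 83 + \left(-144 + 304 - 63 + 133\right) \left(-72 - 8\right) = 83 + 230 \left(-80\right) = 83 - 18400 = -18317$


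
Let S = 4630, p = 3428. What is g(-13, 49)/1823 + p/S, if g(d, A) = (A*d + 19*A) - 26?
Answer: 3745042/4220245 ≈ 0.88740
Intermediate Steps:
g(d, A) = -26 + 19*A + A*d (g(d, A) = (19*A + A*d) - 26 = -26 + 19*A + A*d)
g(-13, 49)/1823 + p/S = (-26 + 19*49 + 49*(-13))/1823 + 3428/4630 = (-26 + 931 - 637)*(1/1823) + 3428*(1/4630) = 268*(1/1823) + 1714/2315 = 268/1823 + 1714/2315 = 3745042/4220245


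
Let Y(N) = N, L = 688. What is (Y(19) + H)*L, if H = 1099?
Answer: 769184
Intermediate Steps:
(Y(19) + H)*L = (19 + 1099)*688 = 1118*688 = 769184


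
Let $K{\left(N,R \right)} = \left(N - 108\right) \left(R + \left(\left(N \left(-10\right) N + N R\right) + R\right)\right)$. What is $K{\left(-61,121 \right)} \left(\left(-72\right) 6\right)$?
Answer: $-3237831792$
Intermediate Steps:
$K{\left(N,R \right)} = \left(-108 + N\right) \left(- 10 N^{2} + 2 R + N R\right)$ ($K{\left(N,R \right)} = \left(-108 + N\right) \left(R + \left(\left(- 10 N N + N R\right) + R\right)\right) = \left(-108 + N\right) \left(R - \left(- R + 10 N^{2} - N R\right)\right) = \left(-108 + N\right) \left(R + \left(R - 10 N^{2} + N R\right)\right) = \left(-108 + N\right) \left(- 10 N^{2} + 2 R + N R\right)$)
$K{\left(-61,121 \right)} \left(\left(-72\right) 6\right) = \left(\left(-216\right) 121 - 10 \left(-61\right)^{3} + 1080 \left(-61\right)^{2} + 121 \left(-61\right)^{2} - \left(-6466\right) 121\right) \left(\left(-72\right) 6\right) = \left(-26136 - -2269810 + 1080 \cdot 3721 + 121 \cdot 3721 + 782386\right) \left(-432\right) = \left(-26136 + 2269810 + 4018680 + 450241 + 782386\right) \left(-432\right) = 7494981 \left(-432\right) = -3237831792$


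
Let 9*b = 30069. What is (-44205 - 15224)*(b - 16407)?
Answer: 776499314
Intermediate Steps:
b = 3341 (b = (1/9)*30069 = 3341)
(-44205 - 15224)*(b - 16407) = (-44205 - 15224)*(3341 - 16407) = -59429*(-13066) = 776499314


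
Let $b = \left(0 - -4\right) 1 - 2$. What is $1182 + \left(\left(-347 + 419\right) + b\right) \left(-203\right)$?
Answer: $-13840$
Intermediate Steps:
$b = 2$ ($b = \left(0 + 4\right) 1 - 2 = 4 \cdot 1 - 2 = 4 - 2 = 2$)
$1182 + \left(\left(-347 + 419\right) + b\right) \left(-203\right) = 1182 + \left(\left(-347 + 419\right) + 2\right) \left(-203\right) = 1182 + \left(72 + 2\right) \left(-203\right) = 1182 + 74 \left(-203\right) = 1182 - 15022 = -13840$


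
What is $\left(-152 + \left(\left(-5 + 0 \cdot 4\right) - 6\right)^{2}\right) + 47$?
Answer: $16$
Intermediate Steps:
$\left(-152 + \left(\left(-5 + 0 \cdot 4\right) - 6\right)^{2}\right) + 47 = \left(-152 + \left(\left(-5 + 0\right) - 6\right)^{2}\right) + 47 = \left(-152 + \left(-5 - 6\right)^{2}\right) + 47 = \left(-152 + \left(-11\right)^{2}\right) + 47 = \left(-152 + 121\right) + 47 = -31 + 47 = 16$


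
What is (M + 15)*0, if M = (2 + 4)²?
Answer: 0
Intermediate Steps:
M = 36 (M = 6² = 36)
(M + 15)*0 = (36 + 15)*0 = 51*0 = 0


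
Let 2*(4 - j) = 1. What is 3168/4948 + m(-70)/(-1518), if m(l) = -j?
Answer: 2413171/3755532 ≈ 0.64256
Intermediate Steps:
j = 7/2 (j = 4 - ½*1 = 4 - ½ = 7/2 ≈ 3.5000)
m(l) = -7/2 (m(l) = -1*7/2 = -7/2)
3168/4948 + m(-70)/(-1518) = 3168/4948 - 7/2/(-1518) = 3168*(1/4948) - 7/2*(-1/1518) = 792/1237 + 7/3036 = 2413171/3755532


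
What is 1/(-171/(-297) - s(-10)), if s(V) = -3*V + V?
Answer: -33/641 ≈ -0.051482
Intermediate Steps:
s(V) = -2*V
1/(-171/(-297) - s(-10)) = 1/(-171/(-297) - (-2)*(-10)) = 1/(-171*(-1/297) - 1*20) = 1/(19/33 - 20) = 1/(-641/33) = -33/641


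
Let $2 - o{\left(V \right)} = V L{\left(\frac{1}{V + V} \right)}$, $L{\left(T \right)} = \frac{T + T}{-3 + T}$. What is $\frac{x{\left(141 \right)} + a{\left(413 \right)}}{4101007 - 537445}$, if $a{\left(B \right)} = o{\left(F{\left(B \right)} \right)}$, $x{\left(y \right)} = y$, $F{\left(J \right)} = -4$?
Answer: $\frac{3583}{89089050} \approx 4.0218 \cdot 10^{-5}$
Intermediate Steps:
$L{\left(T \right)} = \frac{2 T}{-3 + T}$
$o{\left(V \right)} = 2 - \frac{1}{-3 + \frac{1}{2 V}}$ ($o{\left(V \right)} = 2 - V \frac{2}{\left(V + V\right) \left(-3 + \frac{1}{V + V}\right)} = 2 - V \frac{2}{2 V \left(-3 + \frac{1}{2 V}\right)} = 2 - V \frac{2 \frac{1}{2 V}}{-3 + \frac{1}{2 V}} = 2 - V \frac{1}{V \left(-3 + \frac{1}{2 V}\right)} = 2 - \frac{1}{-3 + \frac{1}{2 V}}$)
$a{\left(B \right)} = \frac{58}{25}$ ($a{\left(B \right)} = \frac{2 \left(-1 + 7 \left(-4\right)\right)}{-1 + 6 \left(-4\right)} = \frac{2 \left(-1 - 28\right)}{-1 - 24} = 2 \frac{1}{-25} \left(-29\right) = 2 \left(- \frac{1}{25}\right) \left(-29\right) = \frac{58}{25}$)
$\frac{x{\left(141 \right)} + a{\left(413 \right)}}{4101007 - 537445} = \frac{141 + \frac{58}{25}}{4101007 - 537445} = \frac{3583}{25 \cdot 3563562} = \frac{3583}{25} \cdot \frac{1}{3563562} = \frac{3583}{89089050}$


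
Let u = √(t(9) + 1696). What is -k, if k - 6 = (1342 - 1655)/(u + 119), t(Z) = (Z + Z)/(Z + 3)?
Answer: -10724/3561 - 313*√6790/24927 ≈ -4.0462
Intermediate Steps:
t(Z) = 2*Z/(3 + Z) (t(Z) = (2*Z)/(3 + Z) = 2*Z/(3 + Z))
u = √6790/2 (u = √(2*9/(3 + 9) + 1696) = √(2*9/12 + 1696) = √(2*9*(1/12) + 1696) = √(3/2 + 1696) = √(3395/2) = √6790/2 ≈ 41.201)
k = 6 - 313/(119 + √6790/2) (k = 6 + (1342 - 1655)/(√6790/2 + 119) = 6 - 313/(119 + √6790/2) ≈ 4.0462)
-k = -(10724/3561 + 313*√6790/24927) = -10724/3561 - 313*√6790/24927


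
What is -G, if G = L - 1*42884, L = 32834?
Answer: 10050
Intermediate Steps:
G = -10050 (G = 32834 - 1*42884 = 32834 - 42884 = -10050)
-G = -1*(-10050) = 10050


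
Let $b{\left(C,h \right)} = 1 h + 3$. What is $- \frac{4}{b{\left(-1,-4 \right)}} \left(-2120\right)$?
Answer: $-8480$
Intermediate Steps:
$b{\left(C,h \right)} = 3 + h$ ($b{\left(C,h \right)} = h + 3 = 3 + h$)
$- \frac{4}{b{\left(-1,-4 \right)}} \left(-2120\right) = - \frac{4}{3 - 4} \left(-2120\right) = - \frac{4}{-1} \left(-2120\right) = \left(-4\right) \left(-1\right) \left(-2120\right) = 4 \left(-2120\right) = -8480$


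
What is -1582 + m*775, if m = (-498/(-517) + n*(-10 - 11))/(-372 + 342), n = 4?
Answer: 291131/517 ≈ 563.12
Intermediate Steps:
m = 1431/517 (m = (-498/(-517) + 4*(-10 - 11))/(-372 + 342) = (-498*(-1/517) + 4*(-21))/(-30) = (498/517 - 84)*(-1/30) = -42930/517*(-1/30) = 1431/517 ≈ 2.7679)
-1582 + m*775 = -1582 + (1431/517)*775 = -1582 + 1109025/517 = 291131/517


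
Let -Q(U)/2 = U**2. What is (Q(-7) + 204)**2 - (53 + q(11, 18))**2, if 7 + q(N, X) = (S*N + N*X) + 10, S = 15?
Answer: -164325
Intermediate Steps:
Q(U) = -2*U**2
q(N, X) = 3 + 15*N + N*X (q(N, X) = -7 + ((15*N + N*X) + 10) = -7 + (10 + 15*N + N*X) = 3 + 15*N + N*X)
(Q(-7) + 204)**2 - (53 + q(11, 18))**2 = (-2*(-7)**2 + 204)**2 - (53 + (3 + 15*11 + 11*18))**2 = (-2*49 + 204)**2 - (53 + (3 + 165 + 198))**2 = (-98 + 204)**2 - (53 + 366)**2 = 106**2 - 1*419**2 = 11236 - 1*175561 = 11236 - 175561 = -164325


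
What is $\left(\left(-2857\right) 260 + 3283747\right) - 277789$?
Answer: $2263138$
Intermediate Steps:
$\left(\left(-2857\right) 260 + 3283747\right) - 277789 = \left(-742820 + 3283747\right) - 277789 = 2540927 - 277789 = 2263138$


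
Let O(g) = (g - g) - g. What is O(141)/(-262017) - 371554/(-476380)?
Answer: 16236772333/20803276410 ≈ 0.78049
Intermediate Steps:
O(g) = -g (O(g) = 0 - g = -g)
O(141)/(-262017) - 371554/(-476380) = -1*141/(-262017) - 371554/(-476380) = -141*(-1/262017) - 371554*(-1/476380) = 47/87339 + 185777/238190 = 16236772333/20803276410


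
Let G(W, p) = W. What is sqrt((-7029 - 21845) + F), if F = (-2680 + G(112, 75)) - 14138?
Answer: 2*I*sqrt(11395) ≈ 213.49*I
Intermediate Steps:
F = -16706 (F = (-2680 + 112) - 14138 = -2568 - 14138 = -16706)
sqrt((-7029 - 21845) + F) = sqrt((-7029 - 21845) - 16706) = sqrt(-28874 - 16706) = sqrt(-45580) = 2*I*sqrt(11395)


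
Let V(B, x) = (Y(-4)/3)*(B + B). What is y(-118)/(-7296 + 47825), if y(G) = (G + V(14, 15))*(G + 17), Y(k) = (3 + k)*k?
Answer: 24442/121587 ≈ 0.20102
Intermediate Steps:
Y(k) = k*(3 + k)
V(B, x) = 8*B/3 (V(B, x) = (-4*(3 - 4)/3)*(B + B) = (-4*(-1)*(1/3))*(2*B) = (4*(1/3))*(2*B) = 4*(2*B)/3 = 8*B/3)
y(G) = (17 + G)*(112/3 + G) (y(G) = (G + (8/3)*14)*(G + 17) = (G + 112/3)*(17 + G) = (112/3 + G)*(17 + G) = (17 + G)*(112/3 + G))
y(-118)/(-7296 + 47825) = (1904/3 + (-118)**2 + (163/3)*(-118))/(-7296 + 47825) = (1904/3 + 13924 - 19234/3)/40529 = (24442/3)*(1/40529) = 24442/121587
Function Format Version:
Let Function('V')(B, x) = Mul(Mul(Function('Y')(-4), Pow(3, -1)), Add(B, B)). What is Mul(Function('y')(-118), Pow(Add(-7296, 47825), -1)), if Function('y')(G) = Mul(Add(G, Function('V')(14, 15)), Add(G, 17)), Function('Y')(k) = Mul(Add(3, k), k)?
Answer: Rational(24442, 121587) ≈ 0.20102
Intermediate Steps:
Function('Y')(k) = Mul(k, Add(3, k))
Function('V')(B, x) = Mul(Rational(8, 3), B) (Function('V')(B, x) = Mul(Mul(Mul(-4, Add(3, -4)), Pow(3, -1)), Add(B, B)) = Mul(Mul(Mul(-4, -1), Rational(1, 3)), Mul(2, B)) = Mul(Mul(4, Rational(1, 3)), Mul(2, B)) = Mul(Rational(4, 3), Mul(2, B)) = Mul(Rational(8, 3), B))
Function('y')(G) = Mul(Add(17, G), Add(Rational(112, 3), G)) (Function('y')(G) = Mul(Add(G, Mul(Rational(8, 3), 14)), Add(G, 17)) = Mul(Add(G, Rational(112, 3)), Add(17, G)) = Mul(Add(Rational(112, 3), G), Add(17, G)) = Mul(Add(17, G), Add(Rational(112, 3), G)))
Mul(Function('y')(-118), Pow(Add(-7296, 47825), -1)) = Mul(Add(Rational(1904, 3), Pow(-118, 2), Mul(Rational(163, 3), -118)), Pow(Add(-7296, 47825), -1)) = Mul(Add(Rational(1904, 3), 13924, Rational(-19234, 3)), Pow(40529, -1)) = Mul(Rational(24442, 3), Rational(1, 40529)) = Rational(24442, 121587)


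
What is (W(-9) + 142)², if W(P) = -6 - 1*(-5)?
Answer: 19881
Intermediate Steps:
W(P) = -1 (W(P) = -6 + 5 = -1)
(W(-9) + 142)² = (-1 + 142)² = 141² = 19881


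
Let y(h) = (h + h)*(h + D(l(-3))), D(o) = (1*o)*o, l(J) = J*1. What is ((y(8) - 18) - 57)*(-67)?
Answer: -13199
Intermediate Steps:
l(J) = J
D(o) = o² (D(o) = o*o = o²)
y(h) = 2*h*(9 + h) (y(h) = (h + h)*(h + (-3)²) = (2*h)*(h + 9) = (2*h)*(9 + h) = 2*h*(9 + h))
((y(8) - 18) - 57)*(-67) = ((2*8*(9 + 8) - 18) - 57)*(-67) = ((2*8*17 - 18) - 57)*(-67) = ((272 - 18) - 57)*(-67) = (254 - 57)*(-67) = 197*(-67) = -13199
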